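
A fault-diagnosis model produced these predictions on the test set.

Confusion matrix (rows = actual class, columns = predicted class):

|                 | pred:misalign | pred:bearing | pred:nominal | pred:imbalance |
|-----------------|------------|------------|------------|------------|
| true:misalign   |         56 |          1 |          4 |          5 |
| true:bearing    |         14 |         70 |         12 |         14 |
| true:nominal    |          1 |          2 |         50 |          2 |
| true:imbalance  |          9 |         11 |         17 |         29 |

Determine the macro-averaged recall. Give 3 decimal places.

0.708

Per-class recall (TP/(TP+FN)):
  misalign: TP=56, FN=1+4+5=10 → 56/66 = 0.8485
  bearing: TP=70, FN=14+12+14=40 → 70/110 = 0.6364
  nominal: TP=50, FN=1+2+2=5 → 50/55 = 0.9091
  imbalance: TP=29, FN=9+11+17=37 → 29/66 = 0.4394
Macro-recall = mean = (0.8485 + 0.6364 + 0.9091 + 0.4394) / 4 = 0.708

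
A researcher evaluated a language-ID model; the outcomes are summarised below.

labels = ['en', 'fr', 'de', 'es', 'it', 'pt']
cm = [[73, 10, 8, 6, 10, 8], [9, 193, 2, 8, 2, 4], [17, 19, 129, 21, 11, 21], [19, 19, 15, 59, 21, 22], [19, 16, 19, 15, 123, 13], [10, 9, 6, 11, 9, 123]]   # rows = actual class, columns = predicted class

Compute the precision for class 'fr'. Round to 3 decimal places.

0.726

Take TP from the diagonal, FP from the rest of the 'fr' prediction marginal, FN from the rest of the 'fr' actual marginal.
precision = TP/(TP+FP).
fr: TP=193, FP=10+19+19+16+9=73 → 193/266 = 0.7256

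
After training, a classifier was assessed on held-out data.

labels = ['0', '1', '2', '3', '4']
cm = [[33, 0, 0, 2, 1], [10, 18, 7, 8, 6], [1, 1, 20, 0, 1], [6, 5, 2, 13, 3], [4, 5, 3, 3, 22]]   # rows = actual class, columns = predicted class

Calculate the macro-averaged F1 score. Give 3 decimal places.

0.605

Per-class F1 score (2·TP/(2·TP+FP+FN)):
  0: TP=33, FP=10+1+6+4=21, FN=0+0+2+1=3 → 66/90 = 0.7333
  1: TP=18, FP=0+1+5+5=11, FN=10+7+8+6=31 → 36/78 = 0.4615
  2: TP=20, FP=0+7+2+3=12, FN=1+1+0+1=3 → 40/55 = 0.7273
  3: TP=13, FP=2+8+0+3=13, FN=6+5+2+3=16 → 26/55 = 0.4727
  4: TP=22, FP=1+6+1+3=11, FN=4+5+3+3=15 → 44/70 = 0.6286
Macro-F1 score = mean = (0.7333 + 0.4615 + 0.7273 + 0.4727 + 0.6286) / 5 = 0.605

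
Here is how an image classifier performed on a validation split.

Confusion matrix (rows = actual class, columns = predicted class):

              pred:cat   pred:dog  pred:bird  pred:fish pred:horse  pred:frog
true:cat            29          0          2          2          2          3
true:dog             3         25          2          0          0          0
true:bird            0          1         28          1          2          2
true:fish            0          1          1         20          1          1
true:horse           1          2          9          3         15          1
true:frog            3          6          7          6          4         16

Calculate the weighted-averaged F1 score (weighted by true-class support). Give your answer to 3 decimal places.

0.656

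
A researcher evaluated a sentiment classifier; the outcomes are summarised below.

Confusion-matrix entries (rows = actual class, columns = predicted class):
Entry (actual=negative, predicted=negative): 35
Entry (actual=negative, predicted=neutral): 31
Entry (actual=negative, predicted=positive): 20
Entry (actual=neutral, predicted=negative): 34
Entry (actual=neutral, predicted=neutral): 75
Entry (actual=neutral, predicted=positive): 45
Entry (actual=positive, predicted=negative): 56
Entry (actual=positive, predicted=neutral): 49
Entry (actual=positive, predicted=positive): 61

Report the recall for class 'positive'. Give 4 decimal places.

0.3675

One-vs-rest for 'positive': TP = diagonal; FP = other classes predicted 'positive'; FN = 'positive' predicted as other.
recall = TP/(TP+FN).
positive: TP=61, FN=56+49=105 → 61/166 = 0.36747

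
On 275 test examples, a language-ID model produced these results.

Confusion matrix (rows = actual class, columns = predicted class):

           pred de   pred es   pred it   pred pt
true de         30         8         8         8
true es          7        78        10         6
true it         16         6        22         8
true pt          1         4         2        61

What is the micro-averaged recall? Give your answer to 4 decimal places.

0.6945

Micro-averaging pools counts across classes: ΣTP=191, ΣFP=84, ΣFN=84.
Micro-recall = TP/(TP+FN) on pooled counts = 0.6945 (equals overall accuracy in single-label multiclass).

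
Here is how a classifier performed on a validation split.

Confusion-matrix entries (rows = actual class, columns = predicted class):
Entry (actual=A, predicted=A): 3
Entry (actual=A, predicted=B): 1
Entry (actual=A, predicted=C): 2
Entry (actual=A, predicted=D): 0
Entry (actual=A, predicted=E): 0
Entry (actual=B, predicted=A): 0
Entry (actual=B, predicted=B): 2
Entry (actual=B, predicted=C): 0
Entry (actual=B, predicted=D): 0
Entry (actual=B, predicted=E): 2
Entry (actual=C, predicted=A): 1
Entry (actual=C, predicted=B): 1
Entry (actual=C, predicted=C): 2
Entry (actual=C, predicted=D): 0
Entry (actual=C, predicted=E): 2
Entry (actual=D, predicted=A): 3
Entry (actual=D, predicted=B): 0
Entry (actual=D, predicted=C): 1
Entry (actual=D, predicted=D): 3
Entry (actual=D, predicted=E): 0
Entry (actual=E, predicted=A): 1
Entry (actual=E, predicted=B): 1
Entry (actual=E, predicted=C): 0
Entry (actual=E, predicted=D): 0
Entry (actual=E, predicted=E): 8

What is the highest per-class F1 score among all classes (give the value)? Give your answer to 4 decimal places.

0.7273

Per-class F1 score (2·TP/(2·TP+FP+FN)):
  A: TP=3, FP=0+1+3+1=5, FN=1+2+0+0=3 → 6/14 = 0.42857
  B: TP=2, FP=1+1+0+1=3, FN=0+0+0+2=2 → 4/9 = 0.44444
  C: TP=2, FP=2+0+1+0=3, FN=1+1+0+2=4 → 4/11 = 0.36364
  D: TP=3, FP=0+0+0+0=0, FN=3+0+1+0=4 → 6/10 = 0.60000
  E: TP=8, FP=0+2+2+0=4, FN=1+1+0+0=2 → 16/22 = 0.72727
Highest is class 'E' with F1 score = 0.7273.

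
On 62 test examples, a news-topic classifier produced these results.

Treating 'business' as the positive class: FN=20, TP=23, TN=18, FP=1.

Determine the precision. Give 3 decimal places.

0.958

Precision = TP/(TP+FP) = 23/(23+1) = 23/24 = 0.958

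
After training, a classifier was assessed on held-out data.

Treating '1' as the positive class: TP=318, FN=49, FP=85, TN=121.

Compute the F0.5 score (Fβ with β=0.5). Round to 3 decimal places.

0.803

Fβ = (1+β²)·TP / ((1+β²)·TP + β²·FN + FP), with β²=1/4
= 1.25·318 / (1.25·318 + 0.25·49 + 85) = 0.803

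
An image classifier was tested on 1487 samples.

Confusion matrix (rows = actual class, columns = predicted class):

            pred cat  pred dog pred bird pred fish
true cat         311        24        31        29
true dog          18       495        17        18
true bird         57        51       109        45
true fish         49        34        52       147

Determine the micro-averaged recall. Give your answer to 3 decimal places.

0.714

Micro-averaging pools counts across classes: ΣTP=1062, ΣFP=425, ΣFN=425.
Micro-recall = TP/(TP+FN) on pooled counts = 0.714 (equals overall accuracy in single-label multiclass).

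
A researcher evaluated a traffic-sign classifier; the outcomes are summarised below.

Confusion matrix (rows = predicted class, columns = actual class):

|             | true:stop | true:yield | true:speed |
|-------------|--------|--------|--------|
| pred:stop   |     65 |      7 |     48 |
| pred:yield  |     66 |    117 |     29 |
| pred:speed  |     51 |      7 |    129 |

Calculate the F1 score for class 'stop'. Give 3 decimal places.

0.430

F1 score = 2·TP/(2·TP+FP+FN).
stop: TP=65, FP=7+48=55, FN=66+51=117 → 130/302 = 0.4305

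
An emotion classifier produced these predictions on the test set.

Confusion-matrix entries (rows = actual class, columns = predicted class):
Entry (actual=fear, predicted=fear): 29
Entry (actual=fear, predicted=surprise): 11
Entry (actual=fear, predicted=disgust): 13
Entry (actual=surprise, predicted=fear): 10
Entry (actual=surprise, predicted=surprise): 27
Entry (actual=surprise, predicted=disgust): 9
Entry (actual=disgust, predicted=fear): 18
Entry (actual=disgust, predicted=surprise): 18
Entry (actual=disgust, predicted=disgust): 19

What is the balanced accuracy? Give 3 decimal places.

Balanced accuracy = mean of per-class recall.
  fear: recall = 29/53 = 0.5472
  surprise: recall = 27/46 = 0.5870
  disgust: recall = 19/55 = 0.3455
Mean = (0.5472 + 0.5870 + 0.3455) / 3 = 0.493

0.493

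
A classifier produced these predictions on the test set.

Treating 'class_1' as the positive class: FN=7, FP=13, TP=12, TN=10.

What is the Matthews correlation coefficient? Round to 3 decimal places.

MCC = (TP·TN − FP·FN) / √((TP+FP)(TP+FN)(TN+FP)(TN+FN))
Numerator = 12·10 − 13·7 = 29
Denominator = √(25·19·23·17) = √185725 = 430.9582
MCC = 29 / 430.9582 = 0.067

0.067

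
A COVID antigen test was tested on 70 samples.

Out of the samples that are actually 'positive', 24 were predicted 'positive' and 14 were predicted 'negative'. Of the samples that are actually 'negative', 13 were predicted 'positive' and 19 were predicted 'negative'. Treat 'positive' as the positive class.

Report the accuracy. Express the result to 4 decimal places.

Accuracy = (TP+TN)/N = (24+19)/70 = 0.6143

0.6143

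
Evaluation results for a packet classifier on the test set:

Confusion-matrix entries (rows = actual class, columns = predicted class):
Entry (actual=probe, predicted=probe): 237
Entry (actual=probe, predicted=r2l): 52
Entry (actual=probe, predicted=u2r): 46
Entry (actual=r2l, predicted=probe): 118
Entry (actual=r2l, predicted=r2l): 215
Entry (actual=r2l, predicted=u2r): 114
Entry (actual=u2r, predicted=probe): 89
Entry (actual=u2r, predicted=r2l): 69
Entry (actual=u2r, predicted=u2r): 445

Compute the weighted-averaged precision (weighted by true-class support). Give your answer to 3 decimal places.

Per-class precision (TP/(TP+FP)):
  probe: TP=237, FP=118+89=207 → 237/444 = 0.5338
  r2l: TP=215, FP=52+69=121 → 215/336 = 0.6399
  u2r: TP=445, FP=46+114=160 → 445/605 = 0.7355
Weighted-precision = Σ (supportᵢ/N)·precisionᵢ with N=1385: (335/1385)·0.5338 + (447/1385)·0.6399 + (603/1385)·0.7355 = 0.656

0.656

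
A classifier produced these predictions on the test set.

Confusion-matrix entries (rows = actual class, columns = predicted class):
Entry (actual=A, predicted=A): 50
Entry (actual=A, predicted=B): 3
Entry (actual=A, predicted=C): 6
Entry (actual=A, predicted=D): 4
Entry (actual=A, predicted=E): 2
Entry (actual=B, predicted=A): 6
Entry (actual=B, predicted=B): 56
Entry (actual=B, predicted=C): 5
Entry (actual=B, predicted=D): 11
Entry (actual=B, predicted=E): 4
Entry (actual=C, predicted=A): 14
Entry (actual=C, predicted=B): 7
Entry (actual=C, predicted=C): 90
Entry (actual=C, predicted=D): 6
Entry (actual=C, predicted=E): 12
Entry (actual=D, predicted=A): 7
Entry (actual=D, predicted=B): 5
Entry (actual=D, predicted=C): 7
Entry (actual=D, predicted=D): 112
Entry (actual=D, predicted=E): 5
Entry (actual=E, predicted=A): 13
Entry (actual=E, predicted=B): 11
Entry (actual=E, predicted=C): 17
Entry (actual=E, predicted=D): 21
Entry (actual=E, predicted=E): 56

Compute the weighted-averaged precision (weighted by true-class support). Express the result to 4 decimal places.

0.6935

Per-class precision (TP/(TP+FP)):
  A: TP=50, FP=6+14+7+13=40 → 50/90 = 0.55556
  B: TP=56, FP=3+7+5+11=26 → 56/82 = 0.68293
  C: TP=90, FP=6+5+7+17=35 → 90/125 = 0.72000
  D: TP=112, FP=4+11+6+21=42 → 112/154 = 0.72727
  E: TP=56, FP=2+4+12+5=23 → 56/79 = 0.70886
Weighted-precision = Σ (supportᵢ/N)·precisionᵢ with N=530: (65/530)·0.55556 + (82/530)·0.68293 + (129/530)·0.72000 + (136/530)·0.72727 + (118/530)·0.70886 = 0.6935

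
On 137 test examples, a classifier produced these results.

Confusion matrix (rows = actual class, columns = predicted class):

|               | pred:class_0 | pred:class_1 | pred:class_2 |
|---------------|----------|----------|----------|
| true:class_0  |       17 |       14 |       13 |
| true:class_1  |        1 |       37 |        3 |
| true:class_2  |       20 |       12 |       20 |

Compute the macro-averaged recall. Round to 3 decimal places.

0.558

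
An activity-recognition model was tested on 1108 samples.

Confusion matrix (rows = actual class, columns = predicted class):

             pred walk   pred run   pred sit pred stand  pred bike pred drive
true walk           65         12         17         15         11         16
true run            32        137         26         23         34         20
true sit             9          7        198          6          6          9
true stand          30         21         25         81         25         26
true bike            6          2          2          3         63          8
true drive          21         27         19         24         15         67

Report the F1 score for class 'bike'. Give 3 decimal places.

0.529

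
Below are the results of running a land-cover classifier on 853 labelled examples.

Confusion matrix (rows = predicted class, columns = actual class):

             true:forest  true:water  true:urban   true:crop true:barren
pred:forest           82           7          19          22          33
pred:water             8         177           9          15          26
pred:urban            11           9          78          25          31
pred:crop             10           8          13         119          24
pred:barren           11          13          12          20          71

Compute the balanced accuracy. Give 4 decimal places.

0.6141

Balanced accuracy = mean of per-class recall.
  forest: recall = 82/122 = 0.67213
  water: recall = 177/214 = 0.82710
  urban: recall = 78/131 = 0.59542
  crop: recall = 119/201 = 0.59204
  barren: recall = 71/185 = 0.38378
Mean = (0.67213 + 0.82710 + 0.59542 + 0.59204 + 0.38378) / 5 = 0.6141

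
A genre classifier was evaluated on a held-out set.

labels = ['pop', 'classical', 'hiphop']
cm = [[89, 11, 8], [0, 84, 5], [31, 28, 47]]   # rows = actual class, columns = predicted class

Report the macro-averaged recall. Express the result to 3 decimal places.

Per-class recall (TP/(TP+FN)):
  pop: TP=89, FN=11+8=19 → 89/108 = 0.8241
  classical: TP=84, FN=0+5=5 → 84/89 = 0.9438
  hiphop: TP=47, FN=31+28=59 → 47/106 = 0.4434
Macro-recall = mean = (0.8241 + 0.9438 + 0.4434) / 3 = 0.737

0.737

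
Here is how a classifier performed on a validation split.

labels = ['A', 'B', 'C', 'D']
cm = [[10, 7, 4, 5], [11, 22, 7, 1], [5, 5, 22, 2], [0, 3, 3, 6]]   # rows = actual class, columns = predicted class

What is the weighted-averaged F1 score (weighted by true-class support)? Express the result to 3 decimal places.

0.531

Per-class F1 score (2·TP/(2·TP+FP+FN)):
  A: TP=10, FP=11+5+0=16, FN=7+4+5=16 → 20/52 = 0.3846
  B: TP=22, FP=7+5+3=15, FN=11+7+1=19 → 44/78 = 0.5641
  C: TP=22, FP=4+7+3=14, FN=5+5+2=12 → 44/70 = 0.6286
  D: TP=6, FP=5+1+2=8, FN=0+3+3=6 → 12/26 = 0.4615
Weighted-F1 score = Σ (supportᵢ/N)·F1 scoreᵢ with N=113: (26/113)·0.3846 + (41/113)·0.5641 + (34/113)·0.6286 + (12/113)·0.4615 = 0.531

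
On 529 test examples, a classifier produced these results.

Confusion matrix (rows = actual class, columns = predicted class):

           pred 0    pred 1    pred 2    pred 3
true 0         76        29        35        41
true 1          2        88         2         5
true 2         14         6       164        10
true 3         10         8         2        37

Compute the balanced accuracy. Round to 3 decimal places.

Balanced accuracy = mean of per-class recall.
  0: recall = 76/181 = 0.4199
  1: recall = 88/97 = 0.9072
  2: recall = 164/194 = 0.8454
  3: recall = 37/57 = 0.6491
Mean = (0.4199 + 0.9072 + 0.8454 + 0.6491) / 4 = 0.705

0.705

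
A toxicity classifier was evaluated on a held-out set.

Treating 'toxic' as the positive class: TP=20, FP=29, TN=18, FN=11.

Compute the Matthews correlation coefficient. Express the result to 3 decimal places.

MCC = (TP·TN − FP·FN) / √((TP+FP)(TP+FN)(TN+FP)(TN+FN))
Numerator = 20·18 − 29·11 = 41
Denominator = √(49·31·47·29) = √2070397 = 1438.8874
MCC = 41 / 1438.8874 = 0.028

0.028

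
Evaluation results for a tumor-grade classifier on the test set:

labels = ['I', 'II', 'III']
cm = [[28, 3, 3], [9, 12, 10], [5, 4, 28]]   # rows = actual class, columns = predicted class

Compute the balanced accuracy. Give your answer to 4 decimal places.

Balanced accuracy = mean of per-class recall.
  I: recall = 28/34 = 0.82353
  II: recall = 12/31 = 0.38710
  III: recall = 28/37 = 0.75676
Mean = (0.82353 + 0.38710 + 0.75676) / 3 = 0.6558

0.6558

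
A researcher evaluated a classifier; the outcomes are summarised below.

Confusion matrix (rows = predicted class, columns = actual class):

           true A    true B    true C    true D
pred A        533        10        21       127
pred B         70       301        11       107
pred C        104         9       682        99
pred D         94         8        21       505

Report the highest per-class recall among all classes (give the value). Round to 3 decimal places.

Per-class recall (TP/(TP+FN)):
  A: TP=533, FN=70+104+94=268 → 533/801 = 0.6654
  B: TP=301, FN=10+9+8=27 → 301/328 = 0.9177
  C: TP=682, FN=21+11+21=53 → 682/735 = 0.9279
  D: TP=505, FN=127+107+99=333 → 505/838 = 0.6026
Highest is class 'C' with recall = 0.928.

0.928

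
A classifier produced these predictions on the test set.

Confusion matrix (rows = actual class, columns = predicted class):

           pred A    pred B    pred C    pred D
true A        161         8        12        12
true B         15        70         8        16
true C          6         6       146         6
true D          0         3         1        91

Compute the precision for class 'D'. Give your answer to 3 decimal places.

0.728

Treat 'D' as positive and all other classes as negative.
precision = TP/(TP+FP).
D: TP=91, FP=12+16+6=34 → 91/125 = 0.7280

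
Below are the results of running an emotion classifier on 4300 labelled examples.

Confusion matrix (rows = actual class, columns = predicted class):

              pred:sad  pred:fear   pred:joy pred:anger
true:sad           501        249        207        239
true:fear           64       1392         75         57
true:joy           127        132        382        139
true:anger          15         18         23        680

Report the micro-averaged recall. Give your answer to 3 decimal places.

Micro-averaging pools counts across classes: ΣTP=2955, ΣFP=1345, ΣFN=1345.
Micro-recall = TP/(TP+FN) on pooled counts = 0.687 (equals overall accuracy in single-label multiclass).

0.687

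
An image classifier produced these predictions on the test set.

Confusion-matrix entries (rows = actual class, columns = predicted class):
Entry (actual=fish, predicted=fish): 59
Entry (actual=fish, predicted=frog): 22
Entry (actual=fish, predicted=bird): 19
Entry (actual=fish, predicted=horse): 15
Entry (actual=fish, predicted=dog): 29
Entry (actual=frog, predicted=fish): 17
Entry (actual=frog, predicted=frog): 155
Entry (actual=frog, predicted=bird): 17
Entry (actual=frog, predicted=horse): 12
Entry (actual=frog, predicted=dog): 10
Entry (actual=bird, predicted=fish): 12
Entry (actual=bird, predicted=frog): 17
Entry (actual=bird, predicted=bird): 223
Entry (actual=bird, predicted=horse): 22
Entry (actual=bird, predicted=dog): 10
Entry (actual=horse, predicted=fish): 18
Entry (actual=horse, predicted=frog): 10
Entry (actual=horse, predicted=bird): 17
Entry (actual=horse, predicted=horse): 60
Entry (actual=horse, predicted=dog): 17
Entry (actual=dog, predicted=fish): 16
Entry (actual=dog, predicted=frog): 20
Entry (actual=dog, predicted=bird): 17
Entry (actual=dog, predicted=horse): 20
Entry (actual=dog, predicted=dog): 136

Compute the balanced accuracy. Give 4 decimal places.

0.6144

Balanced accuracy = mean of per-class recall.
  fish: recall = 59/144 = 0.40972
  frog: recall = 155/211 = 0.73460
  bird: recall = 223/284 = 0.78521
  horse: recall = 60/122 = 0.49180
  dog: recall = 136/209 = 0.65072
Mean = (0.40972 + 0.73460 + 0.78521 + 0.49180 + 0.65072) / 5 = 0.6144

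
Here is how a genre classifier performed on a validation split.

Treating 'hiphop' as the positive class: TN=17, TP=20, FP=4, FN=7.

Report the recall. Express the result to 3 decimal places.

0.741

Recall = TP/(TP+FN) = 20/(20+7) = 20/27 = 0.741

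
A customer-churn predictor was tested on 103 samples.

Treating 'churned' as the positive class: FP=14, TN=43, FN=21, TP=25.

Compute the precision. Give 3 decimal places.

0.641

Precision = TP/(TP+FP) = 25/(25+14) = 25/39 = 0.641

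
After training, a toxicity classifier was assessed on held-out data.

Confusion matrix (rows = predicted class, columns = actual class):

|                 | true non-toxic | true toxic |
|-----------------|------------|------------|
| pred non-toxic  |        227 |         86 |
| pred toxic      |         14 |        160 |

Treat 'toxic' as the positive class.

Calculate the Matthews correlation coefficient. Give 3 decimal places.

0.618

MCC = (TP·TN − FP·FN) / √((TP+FP)(TP+FN)(TN+FP)(TN+FN))
Numerator = 160·227 − 14·86 = 35116
Denominator = √(174·246·241·313) = √3228834132 = 56822.8311
MCC = 35116 / 56822.8311 = 0.618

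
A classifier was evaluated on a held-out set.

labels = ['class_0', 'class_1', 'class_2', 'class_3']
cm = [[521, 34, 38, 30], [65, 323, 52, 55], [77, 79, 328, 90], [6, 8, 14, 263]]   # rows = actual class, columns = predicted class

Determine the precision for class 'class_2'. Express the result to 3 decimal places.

One-vs-rest for 'class_2': TP = diagonal; FP = other classes predicted 'class_2'; FN = 'class_2' predicted as other.
precision = TP/(TP+FP).
class_2: TP=328, FP=38+52+14=104 → 328/432 = 0.7593

0.759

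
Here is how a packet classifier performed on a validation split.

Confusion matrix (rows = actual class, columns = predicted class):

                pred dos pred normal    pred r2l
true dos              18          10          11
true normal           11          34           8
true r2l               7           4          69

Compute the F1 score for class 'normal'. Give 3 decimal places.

0.673

Treat 'normal' as positive and all other classes as negative.
F1 score = 2·TP/(2·TP+FP+FN).
normal: TP=34, FP=10+4=14, FN=11+8=19 → 68/101 = 0.6733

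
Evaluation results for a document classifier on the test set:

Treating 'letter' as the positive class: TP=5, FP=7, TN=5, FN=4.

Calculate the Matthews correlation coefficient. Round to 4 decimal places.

MCC = (TP·TN − FP·FN) / √((TP+FP)(TP+FN)(TN+FP)(TN+FN))
Numerator = 5·5 − 7·4 = -3
Denominator = √(12·9·12·9) = √11664 = 108.0000
MCC = -3 / 108.0000 = -0.0278

-0.0278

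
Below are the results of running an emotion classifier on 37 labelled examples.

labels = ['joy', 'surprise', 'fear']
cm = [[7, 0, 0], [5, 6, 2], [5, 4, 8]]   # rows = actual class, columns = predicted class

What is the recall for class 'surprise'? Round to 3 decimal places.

Take TP from the diagonal, FP from the rest of the 'surprise' prediction marginal, FN from the rest of the 'surprise' actual marginal.
recall = TP/(TP+FN).
surprise: TP=6, FN=5+2=7 → 6/13 = 0.4615

0.462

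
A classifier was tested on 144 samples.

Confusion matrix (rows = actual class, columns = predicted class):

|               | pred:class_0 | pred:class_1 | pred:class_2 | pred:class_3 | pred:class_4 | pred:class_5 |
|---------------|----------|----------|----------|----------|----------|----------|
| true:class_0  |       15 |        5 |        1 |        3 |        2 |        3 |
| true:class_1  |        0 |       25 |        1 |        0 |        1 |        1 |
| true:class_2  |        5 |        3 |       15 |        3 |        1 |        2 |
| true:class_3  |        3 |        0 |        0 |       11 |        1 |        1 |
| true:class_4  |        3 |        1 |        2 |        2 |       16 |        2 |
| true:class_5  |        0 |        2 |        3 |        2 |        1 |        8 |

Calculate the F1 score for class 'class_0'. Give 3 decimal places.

0.545

Treat 'class_0' as positive and all other classes as negative.
F1 score = 2·TP/(2·TP+FP+FN).
class_0: TP=15, FP=0+5+3+3+0=11, FN=5+1+3+2+3=14 → 30/55 = 0.5455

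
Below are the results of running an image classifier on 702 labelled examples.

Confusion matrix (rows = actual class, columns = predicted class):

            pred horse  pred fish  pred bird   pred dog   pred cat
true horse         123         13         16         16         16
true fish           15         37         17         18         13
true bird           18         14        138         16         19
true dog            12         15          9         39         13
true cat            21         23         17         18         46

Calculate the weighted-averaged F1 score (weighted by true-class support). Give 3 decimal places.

Per-class F1 score (2·TP/(2·TP+FP+FN)):
  horse: TP=123, FP=15+18+12+21=66, FN=13+16+16+16=61 → 246/373 = 0.6595
  fish: TP=37, FP=13+14+15+23=65, FN=15+17+18+13=63 → 74/202 = 0.3663
  bird: TP=138, FP=16+17+9+17=59, FN=18+14+16+19=67 → 276/402 = 0.6866
  dog: TP=39, FP=16+18+16+18=68, FN=12+15+9+13=49 → 78/195 = 0.4000
  cat: TP=46, FP=16+13+19+13=61, FN=21+23+17+18=79 → 92/232 = 0.3966
Weighted-F1 score = Σ (supportᵢ/N)·F1 scoreᵢ with N=702: (184/702)·0.6595 + (100/702)·0.3663 + (205/702)·0.6866 + (88/702)·0.4000 + (125/702)·0.3966 = 0.546

0.546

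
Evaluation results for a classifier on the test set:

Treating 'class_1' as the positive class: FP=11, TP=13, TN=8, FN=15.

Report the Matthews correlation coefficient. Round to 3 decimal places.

-0.113

MCC = (TP·TN − FP·FN) / √((TP+FP)(TP+FN)(TN+FP)(TN+FN))
Numerator = 13·8 − 11·15 = -61
Denominator = √(24·28·19·23) = √293664 = 541.9077
MCC = -61 / 541.9077 = -0.113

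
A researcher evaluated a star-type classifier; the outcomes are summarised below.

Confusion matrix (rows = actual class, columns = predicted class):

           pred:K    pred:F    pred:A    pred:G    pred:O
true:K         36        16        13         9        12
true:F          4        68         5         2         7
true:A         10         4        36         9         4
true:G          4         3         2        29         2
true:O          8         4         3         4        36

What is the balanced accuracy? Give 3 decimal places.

0.632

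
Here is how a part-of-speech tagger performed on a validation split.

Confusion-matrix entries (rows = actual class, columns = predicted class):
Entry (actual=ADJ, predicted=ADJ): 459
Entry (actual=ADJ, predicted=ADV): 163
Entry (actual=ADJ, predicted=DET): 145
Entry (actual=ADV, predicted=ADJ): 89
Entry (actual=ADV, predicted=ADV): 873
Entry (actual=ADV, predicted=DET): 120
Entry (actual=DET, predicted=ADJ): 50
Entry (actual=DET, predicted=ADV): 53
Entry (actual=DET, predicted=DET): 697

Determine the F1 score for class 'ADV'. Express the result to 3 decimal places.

One-vs-rest for 'ADV': TP = diagonal; FP = other classes predicted 'ADV'; FN = 'ADV' predicted as other.
F1 score = 2·TP/(2·TP+FP+FN).
ADV: TP=873, FP=163+53=216, FN=89+120=209 → 1746/2171 = 0.8042

0.804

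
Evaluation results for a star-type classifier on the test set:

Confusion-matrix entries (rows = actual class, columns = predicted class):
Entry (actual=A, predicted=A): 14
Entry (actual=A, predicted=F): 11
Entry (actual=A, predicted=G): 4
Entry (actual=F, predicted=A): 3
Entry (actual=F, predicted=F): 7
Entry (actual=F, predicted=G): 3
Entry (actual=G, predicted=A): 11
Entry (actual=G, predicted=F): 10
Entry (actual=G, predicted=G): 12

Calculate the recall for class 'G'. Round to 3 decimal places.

0.364

recall = TP/(TP+FN).
G: TP=12, FN=11+10=21 → 12/33 = 0.3636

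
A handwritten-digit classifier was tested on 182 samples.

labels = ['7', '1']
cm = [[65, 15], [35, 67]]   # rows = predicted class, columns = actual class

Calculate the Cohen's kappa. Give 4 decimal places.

0.4570

Observed agreement pₒ = trace/N = 132/182 = 0.72527
Expected agreement pₑ = Σ (rowᵢ·colᵢ)/N² = (100·80 + 82·102)/182² = 0.49402
κ = (pₒ − pₑ)/(1 − pₑ) = (0.72527 − 0.49402)/(1 − 0.49402) = 0.4570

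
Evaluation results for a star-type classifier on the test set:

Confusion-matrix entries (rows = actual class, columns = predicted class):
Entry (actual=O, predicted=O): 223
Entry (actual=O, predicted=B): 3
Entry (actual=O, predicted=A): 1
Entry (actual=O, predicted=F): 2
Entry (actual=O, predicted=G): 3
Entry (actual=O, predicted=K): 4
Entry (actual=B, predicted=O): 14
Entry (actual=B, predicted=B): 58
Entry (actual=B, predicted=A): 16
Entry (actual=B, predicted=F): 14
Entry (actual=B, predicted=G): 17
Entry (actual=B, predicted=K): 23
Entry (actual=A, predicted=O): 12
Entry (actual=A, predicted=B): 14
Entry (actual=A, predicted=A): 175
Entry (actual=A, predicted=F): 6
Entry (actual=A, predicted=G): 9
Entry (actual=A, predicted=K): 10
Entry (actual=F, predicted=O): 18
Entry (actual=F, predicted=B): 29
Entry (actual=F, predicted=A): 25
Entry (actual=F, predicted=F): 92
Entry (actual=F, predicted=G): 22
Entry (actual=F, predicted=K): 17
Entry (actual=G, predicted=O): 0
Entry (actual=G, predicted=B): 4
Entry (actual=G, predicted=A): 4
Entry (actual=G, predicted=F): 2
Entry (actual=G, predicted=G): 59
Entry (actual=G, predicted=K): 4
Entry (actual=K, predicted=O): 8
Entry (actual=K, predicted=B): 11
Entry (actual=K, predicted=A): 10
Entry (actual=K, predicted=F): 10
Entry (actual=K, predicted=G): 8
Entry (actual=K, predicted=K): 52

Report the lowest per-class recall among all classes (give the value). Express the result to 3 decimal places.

0.408

Per-class recall (TP/(TP+FN)):
  O: TP=223, FN=3+1+2+3+4=13 → 223/236 = 0.9449
  B: TP=58, FN=14+16+14+17+23=84 → 58/142 = 0.4085
  A: TP=175, FN=12+14+6+9+10=51 → 175/226 = 0.7743
  F: TP=92, FN=18+29+25+22+17=111 → 92/203 = 0.4532
  G: TP=59, FN=0+4+4+2+4=14 → 59/73 = 0.8082
  K: TP=52, FN=8+11+10+10+8=47 → 52/99 = 0.5253
Lowest is class 'B' with recall = 0.408.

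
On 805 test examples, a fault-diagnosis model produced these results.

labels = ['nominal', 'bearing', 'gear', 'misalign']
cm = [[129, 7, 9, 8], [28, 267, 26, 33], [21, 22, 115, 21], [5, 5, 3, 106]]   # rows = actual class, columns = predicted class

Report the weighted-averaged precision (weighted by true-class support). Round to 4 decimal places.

0.7845

Per-class precision (TP/(TP+FP)):
  nominal: TP=129, FP=28+21+5=54 → 129/183 = 0.70492
  bearing: TP=267, FP=7+22+5=34 → 267/301 = 0.88704
  gear: TP=115, FP=9+26+3=38 → 115/153 = 0.75163
  misalign: TP=106, FP=8+33+21=62 → 106/168 = 0.63095
Weighted-precision = Σ (supportᵢ/N)·precisionᵢ with N=805: (153/805)·0.70492 + (354/805)·0.88704 + (179/805)·0.75163 + (119/805)·0.63095 = 0.7845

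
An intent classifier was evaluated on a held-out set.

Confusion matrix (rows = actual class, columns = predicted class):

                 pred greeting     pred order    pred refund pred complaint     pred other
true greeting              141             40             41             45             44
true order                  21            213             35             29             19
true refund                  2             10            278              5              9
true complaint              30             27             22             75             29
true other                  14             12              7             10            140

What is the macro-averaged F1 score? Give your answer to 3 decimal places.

Per-class F1 score (2·TP/(2·TP+FP+FN)):
  greeting: TP=141, FP=21+2+30+14=67, FN=40+41+45+44=170 → 282/519 = 0.5434
  order: TP=213, FP=40+10+27+12=89, FN=21+35+29+19=104 → 426/619 = 0.6882
  refund: TP=278, FP=41+35+22+7=105, FN=2+10+5+9=26 → 556/687 = 0.8093
  complaint: TP=75, FP=45+29+5+10=89, FN=30+27+22+29=108 → 150/347 = 0.4323
  other: TP=140, FP=44+19+9+29=101, FN=14+12+7+10=43 → 280/424 = 0.6604
Macro-F1 score = mean = (0.5434 + 0.6882 + 0.8093 + 0.4323 + 0.6604) / 5 = 0.627

0.627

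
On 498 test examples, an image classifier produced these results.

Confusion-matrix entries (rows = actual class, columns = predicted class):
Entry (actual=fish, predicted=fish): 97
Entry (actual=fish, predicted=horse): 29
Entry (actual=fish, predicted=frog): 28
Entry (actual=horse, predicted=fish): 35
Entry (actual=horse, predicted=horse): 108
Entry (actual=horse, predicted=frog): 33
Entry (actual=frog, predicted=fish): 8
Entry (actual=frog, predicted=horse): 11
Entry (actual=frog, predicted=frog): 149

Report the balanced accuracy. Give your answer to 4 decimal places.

Balanced accuracy = mean of per-class recall.
  fish: recall = 97/154 = 0.62987
  horse: recall = 108/176 = 0.61364
  frog: recall = 149/168 = 0.88690
Mean = (0.62987 + 0.61364 + 0.88690) / 3 = 0.7101

0.7101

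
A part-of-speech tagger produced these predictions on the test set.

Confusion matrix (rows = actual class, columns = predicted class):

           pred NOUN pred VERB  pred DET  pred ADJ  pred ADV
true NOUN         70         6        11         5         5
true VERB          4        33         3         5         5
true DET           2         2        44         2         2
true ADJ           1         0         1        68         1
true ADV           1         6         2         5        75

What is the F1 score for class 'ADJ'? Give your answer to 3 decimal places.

0.872

Take TP from the diagonal, FP from the rest of the 'ADJ' prediction marginal, FN from the rest of the 'ADJ' actual marginal.
F1 score = 2·TP/(2·TP+FP+FN).
ADJ: TP=68, FP=5+5+2+5=17, FN=1+0+1+1=3 → 136/156 = 0.8718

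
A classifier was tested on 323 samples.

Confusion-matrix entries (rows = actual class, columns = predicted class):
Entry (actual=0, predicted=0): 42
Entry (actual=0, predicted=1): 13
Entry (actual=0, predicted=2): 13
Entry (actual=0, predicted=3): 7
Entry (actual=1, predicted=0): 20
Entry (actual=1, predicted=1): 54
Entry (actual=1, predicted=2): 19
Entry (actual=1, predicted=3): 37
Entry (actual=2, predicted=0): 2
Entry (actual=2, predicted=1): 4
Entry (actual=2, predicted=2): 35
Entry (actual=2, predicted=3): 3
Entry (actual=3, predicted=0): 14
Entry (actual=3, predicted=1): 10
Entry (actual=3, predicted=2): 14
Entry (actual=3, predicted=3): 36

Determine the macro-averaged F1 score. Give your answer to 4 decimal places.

0.5199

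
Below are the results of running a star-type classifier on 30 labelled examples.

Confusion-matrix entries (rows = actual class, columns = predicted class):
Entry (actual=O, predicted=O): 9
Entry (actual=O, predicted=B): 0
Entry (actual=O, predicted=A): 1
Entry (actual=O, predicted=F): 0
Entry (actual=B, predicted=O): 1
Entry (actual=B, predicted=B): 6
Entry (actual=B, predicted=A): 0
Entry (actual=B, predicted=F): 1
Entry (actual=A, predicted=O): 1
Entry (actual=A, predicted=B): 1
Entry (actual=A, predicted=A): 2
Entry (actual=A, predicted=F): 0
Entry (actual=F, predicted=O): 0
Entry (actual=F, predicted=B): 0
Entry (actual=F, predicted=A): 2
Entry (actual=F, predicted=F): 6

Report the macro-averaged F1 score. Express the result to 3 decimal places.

0.725

Per-class F1 score (2·TP/(2·TP+FP+FN)):
  O: TP=9, FP=1+1+0=2, FN=0+1+0=1 → 18/21 = 0.8571
  B: TP=6, FP=0+1+0=1, FN=1+0+1=2 → 12/15 = 0.8000
  A: TP=2, FP=1+0+2=3, FN=1+1+0=2 → 4/9 = 0.4444
  F: TP=6, FP=0+1+0=1, FN=0+0+2=2 → 12/15 = 0.8000
Macro-F1 score = mean = (0.8571 + 0.8000 + 0.4444 + 0.8000) / 4 = 0.725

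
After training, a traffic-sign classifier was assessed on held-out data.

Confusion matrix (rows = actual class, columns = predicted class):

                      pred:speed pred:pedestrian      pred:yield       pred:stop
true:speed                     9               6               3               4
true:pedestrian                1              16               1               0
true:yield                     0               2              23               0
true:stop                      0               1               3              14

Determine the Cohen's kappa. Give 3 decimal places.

0.661

Observed agreement pₒ = trace/N = 62/83 = 0.7470
Expected agreement pₑ = Σ (rowᵢ·colᵢ)/N² = (22·10 + 18·25 + 25·30 + 18·18)/83² = 0.2532
κ = (pₒ − pₑ)/(1 − pₑ) = (0.7470 − 0.2532)/(1 − 0.2532) = 0.661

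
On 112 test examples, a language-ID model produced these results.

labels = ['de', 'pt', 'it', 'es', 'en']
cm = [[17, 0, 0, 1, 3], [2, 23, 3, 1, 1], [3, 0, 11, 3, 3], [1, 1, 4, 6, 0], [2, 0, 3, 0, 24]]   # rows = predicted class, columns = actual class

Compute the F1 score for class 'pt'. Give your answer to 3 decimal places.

Take TP from the diagonal, FP from the rest of the 'pt' prediction marginal, FN from the rest of the 'pt' actual marginal.
F1 score = 2·TP/(2·TP+FP+FN).
pt: TP=23, FP=2+3+1+1=7, FN=0+0+1+0=1 → 46/54 = 0.8519

0.852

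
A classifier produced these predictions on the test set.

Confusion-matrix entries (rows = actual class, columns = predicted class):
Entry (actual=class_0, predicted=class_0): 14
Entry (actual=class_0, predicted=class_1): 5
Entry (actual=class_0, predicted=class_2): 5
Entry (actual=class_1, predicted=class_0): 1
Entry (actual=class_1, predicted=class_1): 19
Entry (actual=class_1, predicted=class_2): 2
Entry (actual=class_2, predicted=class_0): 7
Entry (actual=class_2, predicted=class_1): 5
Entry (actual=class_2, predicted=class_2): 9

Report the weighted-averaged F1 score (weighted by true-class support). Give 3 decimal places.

0.615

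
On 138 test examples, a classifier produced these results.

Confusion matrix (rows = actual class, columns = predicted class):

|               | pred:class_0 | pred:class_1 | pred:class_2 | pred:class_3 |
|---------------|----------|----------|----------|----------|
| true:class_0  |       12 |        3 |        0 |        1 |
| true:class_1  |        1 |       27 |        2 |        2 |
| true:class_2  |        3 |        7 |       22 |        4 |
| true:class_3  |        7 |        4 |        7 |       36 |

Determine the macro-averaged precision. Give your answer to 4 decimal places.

Per-class precision (TP/(TP+FP)):
  class_0: TP=12, FP=1+3+7=11 → 12/23 = 0.52174
  class_1: TP=27, FP=3+7+4=14 → 27/41 = 0.65854
  class_2: TP=22, FP=0+2+7=9 → 22/31 = 0.70968
  class_3: TP=36, FP=1+2+4=7 → 36/43 = 0.83721
Macro-precision = mean = (0.52174 + 0.65854 + 0.70968 + 0.83721) / 4 = 0.6818

0.6818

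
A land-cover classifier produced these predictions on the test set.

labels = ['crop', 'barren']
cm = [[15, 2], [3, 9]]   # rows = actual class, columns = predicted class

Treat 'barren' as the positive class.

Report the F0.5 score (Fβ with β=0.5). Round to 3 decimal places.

0.804

Fβ = (1+β²)·TP / ((1+β²)·TP + β²·FN + FP), with β²=1/4
= 1.25·9 / (1.25·9 + 0.25·3 + 2) = 0.804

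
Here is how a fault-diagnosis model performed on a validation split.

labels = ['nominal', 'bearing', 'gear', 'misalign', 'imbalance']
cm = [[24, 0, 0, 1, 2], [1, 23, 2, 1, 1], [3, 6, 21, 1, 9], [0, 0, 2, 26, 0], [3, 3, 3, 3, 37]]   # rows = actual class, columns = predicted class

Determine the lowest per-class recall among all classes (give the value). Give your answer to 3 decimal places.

Per-class recall (TP/(TP+FN)):
  nominal: TP=24, FN=0+0+1+2=3 → 24/27 = 0.8889
  bearing: TP=23, FN=1+2+1+1=5 → 23/28 = 0.8214
  gear: TP=21, FN=3+6+1+9=19 → 21/40 = 0.5250
  misalign: TP=26, FN=0+0+2+0=2 → 26/28 = 0.9286
  imbalance: TP=37, FN=3+3+3+3=12 → 37/49 = 0.7551
Lowest is class 'gear' with recall = 0.525.

0.525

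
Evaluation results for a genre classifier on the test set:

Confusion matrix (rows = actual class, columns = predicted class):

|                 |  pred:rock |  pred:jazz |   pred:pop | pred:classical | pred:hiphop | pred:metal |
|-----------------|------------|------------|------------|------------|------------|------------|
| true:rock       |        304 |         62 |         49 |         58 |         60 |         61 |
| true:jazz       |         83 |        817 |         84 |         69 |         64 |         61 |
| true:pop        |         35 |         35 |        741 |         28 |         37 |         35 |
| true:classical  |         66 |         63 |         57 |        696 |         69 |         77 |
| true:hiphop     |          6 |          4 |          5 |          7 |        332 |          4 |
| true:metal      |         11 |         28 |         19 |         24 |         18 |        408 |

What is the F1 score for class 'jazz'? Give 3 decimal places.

0.747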